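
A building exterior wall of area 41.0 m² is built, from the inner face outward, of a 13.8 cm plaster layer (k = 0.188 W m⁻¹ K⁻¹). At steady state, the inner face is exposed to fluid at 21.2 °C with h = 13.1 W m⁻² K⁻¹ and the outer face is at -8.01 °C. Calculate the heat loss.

Q = 1480 W

Series thermal resistances, inner to outer:
  R_conv,in = 1/(hA) = 1/(13.1·41.0) = 0.001862 K/W
  R_plaster = L/(kA) = 0.138/(0.188·41.0) = 0.01790 K/W
ΣR = 0.001862 + 0.01790 = 0.01976 K/W
Q = ΔT/ΣR = (21.2 °C − -8.01 °C)/0.01976 = 1480 W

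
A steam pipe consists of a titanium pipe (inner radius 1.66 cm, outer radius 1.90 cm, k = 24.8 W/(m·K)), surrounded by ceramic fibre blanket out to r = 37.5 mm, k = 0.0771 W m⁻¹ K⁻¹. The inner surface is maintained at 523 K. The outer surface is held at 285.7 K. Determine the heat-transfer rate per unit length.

Treat each layer as a resistance in series:
  R'_titanium = ln(0.0190/0.0166)/(2πk) = 0.1350/(2π·24.8) = 8.666×10^-4 m·K/W
  R'_ceramic fibre blanket = ln(0.0375/0.0190)/(2πk) = 0.6799/(2π·0.0771) = 1.403 m·K/W
ΣR = 8.666×10^-4 + 1.403 = 1.404 m·K/W
Q' = ΔT/ΣR = (523 K − 285.7 K)/1.404 = 169 W/m

Q' = 169 W/m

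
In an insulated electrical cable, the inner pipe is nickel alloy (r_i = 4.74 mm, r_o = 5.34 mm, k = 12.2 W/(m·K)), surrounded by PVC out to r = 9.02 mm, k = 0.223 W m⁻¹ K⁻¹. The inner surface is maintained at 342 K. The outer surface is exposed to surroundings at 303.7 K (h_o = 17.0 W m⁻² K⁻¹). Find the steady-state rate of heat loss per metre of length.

Series thermal resistances, inner to outer:
  R'_nickel alloy = ln(0.00534/0.00474)/(2πk) = 0.1192/(2π·12.2) = 0.001555 m·K/W
  R'_PVC = ln(0.00902/0.00534)/(2πk) = 0.5242/(2π·0.223) = 0.3741 m·K/W
  R'_conv,out = 1/(2πr h) = 1/(2π·0.00902·17.0) = 1.038 m·K/W
ΣR = 0.001555 + 0.3741 + 1.038 = 1.414 m·K/W
Q' = ΔT/ΣR = (342 K − 303.7 K)/1.414 = 27.1 W/m

Q' = 27.1 W/m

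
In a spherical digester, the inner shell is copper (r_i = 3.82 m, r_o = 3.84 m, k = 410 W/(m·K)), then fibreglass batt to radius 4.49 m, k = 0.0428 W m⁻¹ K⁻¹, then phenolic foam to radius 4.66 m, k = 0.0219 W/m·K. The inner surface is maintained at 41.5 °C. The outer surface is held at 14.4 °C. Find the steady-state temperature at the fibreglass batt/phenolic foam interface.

T = 22.4 °C

Series thermal resistances, inner to outer:
  R_copper = (1/3.82 − 1/3.84)/(4πk) = 0.001363/(4π·410) = 2.646×10^-7 K/W
  R_fibreglass batt = (1/3.84 − 1/4.49)/(4πk) = 0.03770/(4π·0.0428) = 0.07009 K/W
  R_phenolic foam = (1/4.49 − 1/4.66)/(4πk) = 0.008125/(4π·0.0219) = 0.02952 K/W
ΣR = 2.646×10^-7 + 0.07009 + 0.02952 = 0.09961 K/W
Q = ΔT/ΣR = (41.5 °C − 14.4 °C)/0.09961 = 272.1 W
From the inner boundary to the fibreglass batt/phenolic foam interface, ΣR_partial = 0.07009 K/W.
T_interface = T_in − Q·ΣR_partial = 41.5 °C − (272.1)(0.07009) = 22.4 °C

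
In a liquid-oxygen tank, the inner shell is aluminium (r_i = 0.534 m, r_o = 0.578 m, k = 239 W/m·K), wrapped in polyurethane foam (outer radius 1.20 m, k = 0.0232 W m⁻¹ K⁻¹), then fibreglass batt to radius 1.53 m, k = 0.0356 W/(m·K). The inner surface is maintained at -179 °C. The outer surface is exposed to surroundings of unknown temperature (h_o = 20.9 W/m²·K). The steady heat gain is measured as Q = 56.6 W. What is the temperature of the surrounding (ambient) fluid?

Series resistances:
  R_aluminium = (1/0.534 − 1/0.578)/(4πk) = 0.1426/(4π·239) = 4.747×10^-5 K/W
  R_polyurethane foam = (1/0.578 − 1/1.20)/(4πk) = 0.8968/(4π·0.0232) = 3.076 K/W
  R_fibreglass batt = (1/1.20 − 1/1.53)/(4πk) = 0.1797/(4π·0.0356) = 0.4018 K/W
  R_conv,out = 1/(4πr²h) = 1/(4π·1.53²·20.9) = 0.001627 K/W
ΣR = 3.479 K/W
ΔT = Q·ΣR = 56.6 × 3.479 = 196.9 K
Heat flows inward, so T_out = T_in + ΔT = -179 + 196.9 = 17.9 °C

T_out = 17.9 °C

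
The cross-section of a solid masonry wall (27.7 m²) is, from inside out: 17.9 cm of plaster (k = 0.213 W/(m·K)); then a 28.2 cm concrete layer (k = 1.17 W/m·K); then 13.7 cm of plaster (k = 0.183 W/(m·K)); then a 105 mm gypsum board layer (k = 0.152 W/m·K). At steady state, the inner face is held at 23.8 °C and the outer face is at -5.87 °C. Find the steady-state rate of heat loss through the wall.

Q = 326 W

Series thermal resistances, inner to outer:
  R_plaster = L/(kA) = 0.179/(0.213·27.7) = 0.03034 K/W
  R_concrete = L/(kA) = 0.282/(1.17·27.7) = 0.008701 K/W
  R_plaster = L/(kA) = 0.137/(0.183·27.7) = 0.02703 K/W
  R_gypsum board = L/(kA) = 0.105/(0.152·27.7) = 0.02494 K/W
ΣR = 0.03034 + 0.008701 + 0.02703 + 0.02494 = 0.09101 K/W
Q = ΔT/ΣR = (23.8 °C − -5.87 °C)/0.09101 = 326 W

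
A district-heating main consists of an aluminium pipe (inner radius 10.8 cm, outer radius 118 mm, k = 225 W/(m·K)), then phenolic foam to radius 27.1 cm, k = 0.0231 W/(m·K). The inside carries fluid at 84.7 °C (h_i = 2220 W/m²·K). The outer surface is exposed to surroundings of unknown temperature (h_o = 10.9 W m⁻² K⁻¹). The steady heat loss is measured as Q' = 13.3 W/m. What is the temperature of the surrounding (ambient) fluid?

T_out = 7.79 °C

Sum the resistances:
  R'_conv,in = 1/(2πr h) = 1/(2π·0.108·2220) = 6.638×10^-4 m·K/W
  R'_aluminium = ln(0.118/0.108)/(2πk) = 0.08855/(2π·225) = 6.264×10^-5 m·K/W
  R'_phenolic foam = ln(0.271/0.118)/(2πk) = 0.8314/(2π·0.0231) = 5.728 m·K/W
  R'_conv,out = 1/(2πr h) = 1/(2π·0.271·10.9) = 0.05388 m·K/W
ΣR = 5.783 m·K/W
ΔT = Q'·ΣR = 13.3 × 5.783 = 76.91 K
Heat flows outward, so T_out = T_in − ΔT = 84.7 − 76.91 = 7.79 °C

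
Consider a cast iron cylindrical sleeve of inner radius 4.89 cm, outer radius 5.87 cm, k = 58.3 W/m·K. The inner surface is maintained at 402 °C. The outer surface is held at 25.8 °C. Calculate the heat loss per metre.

Q' = 2πk·ΔT/ln(r₂/r₁) = 2π × 58.3 × 376.2 / ln(0.0587/0.0489) = 7.54×10^5 W/m

Q' = 754 kW/m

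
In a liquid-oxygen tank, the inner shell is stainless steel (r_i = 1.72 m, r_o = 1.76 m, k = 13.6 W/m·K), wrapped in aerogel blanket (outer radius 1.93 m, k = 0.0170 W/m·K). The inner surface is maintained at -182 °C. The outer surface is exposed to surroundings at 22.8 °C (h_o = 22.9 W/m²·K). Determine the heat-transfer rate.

Resistance network (inner→outer):
  R_stainless steel = (1/1.72 − 1/1.76)/(4πk) = 0.01321/(4π·13.6) = 7.732×10^-5 K/W
  R_aerogel blanket = (1/1.76 − 1/1.93)/(4πk) = 0.05005/(4π·0.0170) = 0.2343 K/W
  R_conv,out = 1/(4πr²h) = 1/(4π·1.93²·22.9) = 9.329×10^-4 K/W
ΣR = 7.732×10^-5 + 0.2343 + 9.329×10^-4 = 0.2353 K/W
Q = ΔT/ΣR = (-182 °C − 22.8 °C)/0.2353 = -870 W
(Negative Q ⇒ heat flows inward; heat gain = 870 W.)

Q = 870 W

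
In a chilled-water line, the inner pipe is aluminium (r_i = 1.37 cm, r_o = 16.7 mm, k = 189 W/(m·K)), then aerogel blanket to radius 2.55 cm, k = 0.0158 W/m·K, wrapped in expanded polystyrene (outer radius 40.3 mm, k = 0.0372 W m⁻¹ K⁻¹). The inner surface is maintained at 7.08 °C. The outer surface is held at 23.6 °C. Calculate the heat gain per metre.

Q' = 2.66 W/m

Treat each layer as a resistance in series:
  R'_aluminium = ln(0.0167/0.0137)/(2πk) = 0.1980/(2π·189) = 1.667×10^-4 m·K/W
  R'_aerogel blanket = ln(0.0255/0.0167)/(2πk) = 0.4233/(2π·0.0158) = 4.264 m·K/W
  R'_expanded polystyrene = ln(0.0403/0.0255)/(2πk) = 0.4577/(2π·0.0372) = 1.958 m·K/W
ΣR = 1.667×10^-4 + 4.264 + 1.958 = 6.222 m·K/W
Q' = ΔT/ΣR = (7.08 °C − 23.6 °C)/6.222 = -2.66 W/m
(Negative Q' ⇒ heat flows inward; heat gain = 2.66 W/m.)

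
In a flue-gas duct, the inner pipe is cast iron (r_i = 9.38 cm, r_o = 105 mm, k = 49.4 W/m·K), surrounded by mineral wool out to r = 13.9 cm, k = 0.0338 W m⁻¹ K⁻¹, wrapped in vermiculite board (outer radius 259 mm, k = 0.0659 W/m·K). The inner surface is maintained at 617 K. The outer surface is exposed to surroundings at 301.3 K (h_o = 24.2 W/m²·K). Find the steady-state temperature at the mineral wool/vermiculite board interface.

T = 471 K

Series thermal resistances, inner to outer:
  R'_cast iron = ln(0.105/0.0938)/(2πk) = 0.1128/(2π·49.4) = 3.634×10^-4 m·K/W
  R'_mineral wool = ln(0.139/0.105)/(2πk) = 0.2805/(2π·0.0338) = 1.321 m·K/W
  R'_vermiculite board = ln(0.259/0.139)/(2πk) = 0.6224/(2π·0.0659) = 1.503 m·K/W
  R'_conv,out = 1/(2πr h) = 1/(2π·0.259·24.2) = 0.02539 m·K/W
ΣR = 3.634×10^-4 + 1.321 + 1.503 + 0.02539 = 2.850 m·K/W
Q' = ΔT/ΣR = (617 K − 301.3 K)/2.850 = 110.8 W/m
From the inner boundary to the mineral wool/vermiculite board interface, ΣR_partial = 1.321 m·K/W.
T_interface = T_in − Q'·ΣR_partial = 617 K − (110.8)(1.321) = 471 K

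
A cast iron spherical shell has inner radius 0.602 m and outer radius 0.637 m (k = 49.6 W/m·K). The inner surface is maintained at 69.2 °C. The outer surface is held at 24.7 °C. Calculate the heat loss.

Q = 304 kW

Q = 4πk·ΔT/(1/r₁ − 1/r₂) = 4π × 49.6 × 44.5 / (1/0.602 − 1/0.637) = 3.04×10^5 W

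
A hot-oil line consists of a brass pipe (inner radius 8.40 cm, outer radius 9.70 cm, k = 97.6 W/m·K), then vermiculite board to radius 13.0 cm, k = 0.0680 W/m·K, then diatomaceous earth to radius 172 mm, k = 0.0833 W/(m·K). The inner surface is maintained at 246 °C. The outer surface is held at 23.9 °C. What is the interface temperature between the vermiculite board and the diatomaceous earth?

T = 121 °C

Resistance network (inner→outer):
  R'_brass = ln(0.0970/0.0840)/(2πk) = 0.1439/(2π·97.6) = 2.346×10^-4 m·K/W
  R'_vermiculite board = ln(0.130/0.0970)/(2πk) = 0.2928/(2π·0.0680) = 0.6854 m·K/W
  R'_diatomaceous earth = ln(0.172/0.130)/(2πk) = 0.2800/(2π·0.0833) = 0.5349 m·K/W
ΣR = 2.346×10^-4 + 0.6854 + 0.5349 = 1.221 m·K/W
Q' = ΔT/ΣR = (246 °C − 23.9 °C)/1.221 = 181.9 W/m
From the inner boundary to the vermiculite board/diatomaceous earth interface, ΣR_partial = 0.6856 m·K/W.
T_interface = T_in − Q'·ΣR_partial = 246 °C − (181.9)(0.6856) = 121 °C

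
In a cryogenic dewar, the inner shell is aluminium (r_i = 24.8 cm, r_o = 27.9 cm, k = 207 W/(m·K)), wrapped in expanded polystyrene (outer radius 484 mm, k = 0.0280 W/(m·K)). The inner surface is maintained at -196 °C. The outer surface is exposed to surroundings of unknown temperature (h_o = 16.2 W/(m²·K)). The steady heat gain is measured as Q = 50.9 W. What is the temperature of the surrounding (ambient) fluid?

T_out = 24.7 °C

Series resistances:
  R_aluminium = (1/0.248 − 1/0.279)/(4πk) = 0.4480/(4π·207) = 1.722×10^-4 K/W
  R_expanded polystyrene = (1/0.279 − 1/0.484)/(4πk) = 1.518/(4π·0.0280) = 4.315 K/W
  R_conv,out = 1/(4πr²h) = 1/(4π·0.484²·16.2) = 0.02097 K/W
ΣR = 4.336 K/W
ΔT = Q·ΣR = 50.9 × 4.336 = 220.7 K
Heat flows inward, so T_out = T_in + ΔT = -196 + 220.7 = 24.7 °C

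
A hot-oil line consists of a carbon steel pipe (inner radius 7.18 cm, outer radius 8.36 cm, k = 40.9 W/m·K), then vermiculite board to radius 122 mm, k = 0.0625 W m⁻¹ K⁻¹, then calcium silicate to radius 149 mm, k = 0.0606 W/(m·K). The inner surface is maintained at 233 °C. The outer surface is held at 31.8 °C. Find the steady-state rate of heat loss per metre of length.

Q' = 135 W/m

Treat each layer as a resistance in series:
  R'_carbon steel = ln(0.0836/0.0718)/(2πk) = 0.1522/(2π·40.9) = 5.921×10^-4 m·K/W
  R'_vermiculite board = ln(0.122/0.0836)/(2πk) = 0.3780/(2π·0.0625) = 0.9625 m·K/W
  R'_calcium silicate = ln(0.149/0.122)/(2πk) = 0.1999/(2π·0.0606) = 0.5251 m·K/W
ΣR = 5.921×10^-4 + 0.9625 + 0.5251 = 1.488 m·K/W
Q' = ΔT/ΣR = (233 °C − 31.8 °C)/1.488 = 135 W/m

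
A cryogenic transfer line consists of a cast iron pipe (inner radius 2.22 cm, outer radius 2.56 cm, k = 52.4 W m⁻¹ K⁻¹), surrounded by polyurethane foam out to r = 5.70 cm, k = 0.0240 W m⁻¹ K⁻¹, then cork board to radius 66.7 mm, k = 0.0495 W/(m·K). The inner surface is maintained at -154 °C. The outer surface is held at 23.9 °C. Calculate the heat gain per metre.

Resistance network (inner→outer):
  R'_cast iron = ln(0.0256/0.0222)/(2πk) = 0.1425/(2π·52.4) = 4.328×10^-4 m·K/W
  R'_polyurethane foam = ln(0.0570/0.0256)/(2πk) = 0.8005/(2π·0.0240) = 5.308 m·K/W
  R'_cork board = ln(0.0667/0.0570)/(2πk) = 0.1572/(2π·0.0495) = 0.5053 m·K/W
ΣR = 4.328×10^-4 + 5.308 + 0.5053 = 5.814 m·K/W
Q' = ΔT/ΣR = (-154 °C − 23.9 °C)/5.814 = -30.6 W/m
(Negative Q' ⇒ heat flows inward; heat gain = 30.6 W/m.)

Q' = 30.6 W/m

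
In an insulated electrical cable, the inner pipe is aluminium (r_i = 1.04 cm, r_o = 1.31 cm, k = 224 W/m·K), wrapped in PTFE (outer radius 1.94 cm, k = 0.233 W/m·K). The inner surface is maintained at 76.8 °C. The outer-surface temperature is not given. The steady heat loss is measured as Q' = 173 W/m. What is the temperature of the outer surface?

T_out = 30.4 °C

Series resistances:
  R'_aluminium = ln(0.0131/0.0104)/(2πk) = 0.2308/(2π·224) = 1.640×10^-4 m·K/W
  R'_PTFE = ln(0.0194/0.0131)/(2πk) = 0.3927/(2π·0.233) = 0.2682 m·K/W
ΣR = 0.2684 m·K/W
ΔT = Q'·ΣR = 173 × 0.2684 = 46.43 K
Heat flows outward, so T_out = T_in − ΔT = 76.8 − 46.43 = 30.4 °C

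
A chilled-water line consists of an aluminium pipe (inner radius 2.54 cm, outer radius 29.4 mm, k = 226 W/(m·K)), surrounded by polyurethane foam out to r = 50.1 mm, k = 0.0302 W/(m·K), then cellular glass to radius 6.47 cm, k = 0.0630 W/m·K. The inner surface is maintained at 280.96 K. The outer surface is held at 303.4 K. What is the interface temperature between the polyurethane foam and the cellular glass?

T = 299.2 K

Resistance network (inner→outer):
  R'_aluminium = ln(0.0294/0.0254)/(2πk) = 0.1462/(2π·226) = 1.030×10^-4 m·K/W
  R'_polyurethane foam = ln(0.0501/0.0294)/(2πk) = 0.5330/(2π·0.0302) = 2.809 m·K/W
  R'_cellular glass = ln(0.0647/0.0501)/(2πk) = 0.2557/(2π·0.0630) = 0.6461 m·K/W
ΣR = 1.030×10^-4 + 2.809 + 0.6461 = 3.455 m·K/W
Q' = ΔT/ΣR = (280.96 K − 303.4 K)/3.455 = -6.495 W/m
From the inner boundary to the polyurethane foam/cellular glass interface, ΣR_partial = 2.809 m·K/W.
T_interface = T_in − Q'·ΣR_partial = 280.96 K − (-6.495)(2.809) = 299.2 K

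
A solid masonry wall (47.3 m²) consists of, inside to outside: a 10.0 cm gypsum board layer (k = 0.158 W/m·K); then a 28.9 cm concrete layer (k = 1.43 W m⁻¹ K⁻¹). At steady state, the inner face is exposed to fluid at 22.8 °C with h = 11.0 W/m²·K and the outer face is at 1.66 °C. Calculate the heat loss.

Q = 1080 W

Resistance network (inner→outer):
  R_conv,in = 1/(hA) = 1/(11.0·47.3) = 0.001922 K/W
  R_gypsum board = L/(kA) = 0.100/(0.158·47.3) = 0.01338 K/W
  R_concrete = L/(kA) = 0.289/(1.43·47.3) = 0.004273 K/W
ΣR = 0.001922 + 0.01338 + 0.004273 = 0.01957 K/W
Q = ΔT/ΣR = (22.8 °C − 1.66 °C)/0.01957 = 1080 W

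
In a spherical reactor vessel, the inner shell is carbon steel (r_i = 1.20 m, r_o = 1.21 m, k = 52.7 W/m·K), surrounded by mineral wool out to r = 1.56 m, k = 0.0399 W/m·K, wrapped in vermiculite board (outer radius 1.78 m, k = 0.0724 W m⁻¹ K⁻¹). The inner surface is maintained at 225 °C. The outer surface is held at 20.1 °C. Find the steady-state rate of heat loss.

Q = 448 W

Series thermal resistances, inner to outer:
  R_carbon steel = (1/1.20 − 1/1.21)/(4πk) = 0.006887/(4π·52.7) = 1.040×10^-5 K/W
  R_mineral wool = (1/1.21 − 1/1.56)/(4πk) = 0.1854/(4π·0.0399) = 0.3698 K/W
  R_vermiculite board = (1/1.56 − 1/1.78)/(4πk) = 0.07923/(4π·0.0724) = 0.08708 K/W
ΣR = 1.040×10^-5 + 0.3698 + 0.08708 = 0.4569 K/W
Q = ΔT/ΣR = (225 °C − 20.1 °C)/0.4569 = 448 W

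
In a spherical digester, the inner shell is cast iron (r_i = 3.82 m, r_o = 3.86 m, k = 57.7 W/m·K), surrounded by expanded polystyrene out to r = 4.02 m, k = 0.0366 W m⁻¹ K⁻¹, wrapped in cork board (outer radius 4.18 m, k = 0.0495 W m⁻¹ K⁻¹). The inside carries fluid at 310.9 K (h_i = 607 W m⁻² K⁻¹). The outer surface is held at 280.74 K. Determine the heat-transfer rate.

Q = 799 W

Treat each layer as a resistance in series:
  R_conv,in = 1/(4πr²h) = 1/(4π·3.82²·607) = 8.984×10^-6 K/W
  R_cast iron = (1/3.82 − 1/3.86)/(4πk) = 0.002713/(4π·57.7) = 3.741×10^-6 K/W
  R_expanded polystyrene = (1/3.86 − 1/4.02)/(4πk) = 0.01031/(4π·0.0366) = 0.02242 K/W
  R_cork board = (1/4.02 − 1/4.18)/(4πk) = 0.009522/(4π·0.0495) = 0.01531 K/W
ΣR = 8.984×10^-6 + 3.741×10^-6 + 0.02242 + 0.01531 = 0.03774 K/W
Q = ΔT/ΣR = (310.9 K − 280.74 K)/0.03774 = 799 W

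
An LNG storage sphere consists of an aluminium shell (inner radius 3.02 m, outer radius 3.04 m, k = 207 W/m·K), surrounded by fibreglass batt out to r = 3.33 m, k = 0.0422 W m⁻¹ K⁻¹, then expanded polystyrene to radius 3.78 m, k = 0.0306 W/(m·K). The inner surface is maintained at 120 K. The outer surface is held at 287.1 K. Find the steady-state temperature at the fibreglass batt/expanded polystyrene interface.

T = 181.4 K

Treat each layer as a resistance in series:
  R_aluminium = (1/3.02 − 1/3.04)/(4πk) = 0.002178/(4π·207) = 8.375×10^-7 K/W
  R_fibreglass batt = (1/3.04 − 1/3.33)/(4πk) = 0.02865/(4π·0.0422) = 0.05402 K/W
  R_expanded polystyrene = (1/3.33 − 1/3.78)/(4πk) = 0.03575/(4π·0.0306) = 0.09297 K/W
ΣR = 8.375×10^-7 + 0.05402 + 0.09297 = 0.1470 K/W
Q = ΔT/ΣR = (120 K − 287.1 K)/0.1470 = -1137 W
From the inner boundary to the fibreglass batt/expanded polystyrene interface, ΣR_partial = 0.05402 K/W.
T_interface = T_in − Q·ΣR_partial = 120 K − (-1137)(0.05402) = 181.4 K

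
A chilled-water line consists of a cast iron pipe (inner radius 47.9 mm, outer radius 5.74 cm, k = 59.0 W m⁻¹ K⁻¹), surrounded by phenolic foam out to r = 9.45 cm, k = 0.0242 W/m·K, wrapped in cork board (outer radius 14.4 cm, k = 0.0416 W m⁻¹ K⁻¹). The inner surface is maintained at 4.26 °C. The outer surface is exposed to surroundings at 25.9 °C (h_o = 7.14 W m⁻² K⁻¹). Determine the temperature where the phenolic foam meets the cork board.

T = 18.3 °C

Resistance network (inner→outer):
  R'_cast iron = ln(0.0574/0.0479)/(2πk) = 0.1809/(2π·59.0) = 4.881×10^-4 m·K/W
  R'_phenolic foam = ln(0.0945/0.0574)/(2πk) = 0.4986/(2π·0.0242) = 3.279 m·K/W
  R'_cork board = ln(0.144/0.0945)/(2πk) = 0.4212/(2π·0.0416) = 1.611 m·K/W
  R'_conv,out = 1/(2πr h) = 1/(2π·0.144·7.14) = 0.1548 m·K/W
ΣR = 4.881×10^-4 + 3.279 + 1.611 + 0.1548 = 5.045 m·K/W
Q' = ΔT/ΣR = (4.26 °C − 25.9 °C)/5.045 = -4.289 W/m
From the inner boundary to the phenolic foam/cork board interface, ΣR_partial = 3.279 m·K/W.
T_interface = T_in − Q'·ΣR_partial = 4.26 °C − (-4.289)(3.279) = 18.3 °C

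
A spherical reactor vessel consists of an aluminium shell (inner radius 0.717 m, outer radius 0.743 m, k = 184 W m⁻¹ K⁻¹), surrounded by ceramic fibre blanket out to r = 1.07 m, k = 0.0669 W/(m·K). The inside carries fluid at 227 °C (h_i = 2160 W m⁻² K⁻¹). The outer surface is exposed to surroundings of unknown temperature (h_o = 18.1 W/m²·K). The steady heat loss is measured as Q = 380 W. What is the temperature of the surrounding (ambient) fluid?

Series resistances:
  R_conv,in = 1/(4πr²h) = 1/(4π·0.717²·2160) = 7.166×10^-5 K/W
  R_aluminium = (1/0.717 − 1/0.743)/(4πk) = 0.04881/(4π·184) = 2.111×10^-5 K/W
  R_ceramic fibre blanket = (1/0.743 − 1/1.07)/(4πk) = 0.4113/(4π·0.0669) = 0.4893 K/W
  R_conv,out = 1/(4πr²h) = 1/(4π·1.07²·18.1) = 0.003840 K/W
ΣR = 0.4932 K/W
ΔT = Q·ΣR = 380 × 0.4932 = 187.4 K
Heat flows outward, so T_out = T_in − ΔT = 227 − 187.4 = 39.6 °C

T_out = 39.6 °C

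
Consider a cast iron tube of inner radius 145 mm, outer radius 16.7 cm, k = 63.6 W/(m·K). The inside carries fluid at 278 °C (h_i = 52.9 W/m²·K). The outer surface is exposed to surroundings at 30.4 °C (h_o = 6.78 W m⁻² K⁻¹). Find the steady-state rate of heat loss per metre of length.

Q' = 1530 W/m

Resistance network (inner→outer):
  R'_conv,in = 1/(2πr h) = 1/(2π·0.145·52.9) = 0.02075 m·K/W
  R'_cast iron = ln(0.167/0.145)/(2πk) = 0.1413/(2π·63.6) = 3.535×10^-4 m·K/W
  R'_conv,out = 1/(2πr h) = 1/(2π·0.167·6.78) = 0.1406 m·K/W
ΣR = 0.02075 + 3.535×10^-4 + 0.1406 = 0.1617 m·K/W
Q' = ΔT/ΣR = (278 °C − 30.4 °C)/0.1617 = 1530 W/m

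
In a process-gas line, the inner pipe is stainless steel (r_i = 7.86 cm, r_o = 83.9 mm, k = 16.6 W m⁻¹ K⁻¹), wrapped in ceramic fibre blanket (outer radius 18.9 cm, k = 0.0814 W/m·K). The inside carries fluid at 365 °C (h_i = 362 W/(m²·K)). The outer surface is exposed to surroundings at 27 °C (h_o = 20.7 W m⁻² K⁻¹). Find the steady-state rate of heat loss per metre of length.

Q' = 207 W/m

Series thermal resistances, inner to outer:
  R'_conv,in = 1/(2πr h) = 1/(2π·0.0786·362) = 0.005594 m·K/W
  R'_stainless steel = ln(0.0839/0.0786)/(2πk) = 0.06525/(2π·16.6) = 6.256×10^-4 m·K/W
  R'_ceramic fibre blanket = ln(0.189/0.0839)/(2πk) = 0.8121/(2π·0.0814) = 1.588 m·K/W
  R'_conv,out = 1/(2πr h) = 1/(2π·0.189·20.7) = 0.04068 m·K/W
ΣR = 0.005594 + 6.256×10^-4 + 1.588 + 0.04068 = 1.635 m·K/W
Q' = ΔT/ΣR = (365 °C − 27 °C)/1.635 = 207 W/m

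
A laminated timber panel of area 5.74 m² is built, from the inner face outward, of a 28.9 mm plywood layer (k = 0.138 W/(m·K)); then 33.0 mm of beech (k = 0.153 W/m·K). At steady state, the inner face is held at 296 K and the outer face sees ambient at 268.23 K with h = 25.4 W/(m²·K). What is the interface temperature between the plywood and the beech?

T = 283.5 K

Resistance network (inner→outer):
  R_plywood = L/(kA) = 0.0289/(0.138·5.74) = 0.03648 K/W
  R_beech = L/(kA) = 0.0330/(0.153·5.74) = 0.03758 K/W
  R_conv,out = 1/(hA) = 1/(25.4·5.74) = 0.006859 K/W
ΣR = 0.03648 + 0.03758 + 0.006859 = 0.08092 K/W
Q = ΔT/ΣR = (296 K − 268.23 K)/0.08092 = 343.2 W
From the inner boundary to the plywood/beech interface, ΣR_partial = 0.03648 K/W.
T_interface = T_in − Q·ΣR_partial = 296 K − (343.2)(0.03648) = 283.5 K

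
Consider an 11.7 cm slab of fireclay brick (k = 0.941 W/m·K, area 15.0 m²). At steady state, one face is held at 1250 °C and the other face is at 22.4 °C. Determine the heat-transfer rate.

Q = kA·ΔT/L = 0.941 × 15.0 × |1250 °C − 22.4 °C| / 0.117 = 1.48×10^5 W

Q = 148 kW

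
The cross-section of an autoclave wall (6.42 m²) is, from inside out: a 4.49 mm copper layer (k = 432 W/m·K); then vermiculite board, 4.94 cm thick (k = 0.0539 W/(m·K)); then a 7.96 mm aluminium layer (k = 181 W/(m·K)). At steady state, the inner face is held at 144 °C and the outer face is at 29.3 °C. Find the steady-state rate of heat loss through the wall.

Q = 803 W

Resistance network (inner→outer):
  R_copper = L/(kA) = 0.00449/(432·6.42) = 1.619×10^-6 K/W
  R_vermiculite board = L/(kA) = 0.0494/(0.0539·6.42) = 0.1428 K/W
  R_aluminium = L/(kA) = 0.00796/(181·6.42) = 6.850×10^-6 K/W
ΣR = 1.619×10^-6 + 0.1428 + 6.850×10^-6 = 0.1428 K/W
Q = ΔT/ΣR = (144 °C − 29.3 °C)/0.1428 = 803 W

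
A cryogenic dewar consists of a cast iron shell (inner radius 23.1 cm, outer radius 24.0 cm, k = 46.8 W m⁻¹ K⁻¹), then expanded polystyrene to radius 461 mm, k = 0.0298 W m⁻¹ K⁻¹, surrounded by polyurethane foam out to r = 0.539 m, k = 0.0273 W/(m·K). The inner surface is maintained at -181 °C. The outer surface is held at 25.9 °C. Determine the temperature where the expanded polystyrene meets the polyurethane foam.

Series thermal resistances, inner to outer:
  R_cast iron = (1/0.231 − 1/0.240)/(4πk) = 0.1623/(4π·46.8) = 2.760×10^-4 K/W
  R_expanded polystyrene = (1/0.240 − 1/0.461)/(4πk) = 1.997/(4π·0.0298) = 5.334 K/W
  R_polyurethane foam = (1/0.461 − 1/0.539)/(4πk) = 0.3139/(4π·0.0273) = 0.9150 K/W
ΣR = 2.760×10^-4 + 5.334 + 0.9150 = 6.249 K/W
Q = ΔT/ΣR = (-181 °C − 25.9 °C)/6.249 = -33.11 W
From the inner boundary to the expanded polystyrene/polyurethane foam interface, ΣR_partial = 5.334 K/W.
T_interface = T_in − Q·ΣR_partial = -181 °C − (-33.11)(5.334) = -4.4 °C

T = -4.4 °C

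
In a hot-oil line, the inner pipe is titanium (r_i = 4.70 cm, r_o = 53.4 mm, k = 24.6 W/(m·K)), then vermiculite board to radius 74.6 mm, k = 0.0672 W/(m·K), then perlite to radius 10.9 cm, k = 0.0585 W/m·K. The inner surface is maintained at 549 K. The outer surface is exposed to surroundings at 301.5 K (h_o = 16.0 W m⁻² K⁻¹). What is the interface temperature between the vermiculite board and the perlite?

Treat each layer as a resistance in series:
  R'_titanium = ln(0.0534/0.0470)/(2πk) = 0.1277/(2π·24.6) = 8.259×10^-4 m·K/W
  R'_vermiculite board = ln(0.0746/0.0534)/(2πk) = 0.3343/(2π·0.0672) = 0.7918 m·K/W
  R'_perlite = ln(0.109/0.0746)/(2πk) = 0.3792/(2π·0.0585) = 1.032 m·K/W
  R'_conv,out = 1/(2πr h) = 1/(2π·0.109·16.0) = 0.09126 m·K/W
ΣR = 8.259×10^-4 + 0.7918 + 1.032 + 0.09126 = 1.916 m·K/W
Q' = ΔT/ΣR = (549 K − 301.5 K)/1.916 = 129.2 W/m
From the inner boundary to the vermiculite board/perlite interface, ΣR_partial = 0.7926 m·K/W.
T_interface = T_in − Q'·ΣR_partial = 549 K − (129.2)(0.7926) = 447 K

T = 447 K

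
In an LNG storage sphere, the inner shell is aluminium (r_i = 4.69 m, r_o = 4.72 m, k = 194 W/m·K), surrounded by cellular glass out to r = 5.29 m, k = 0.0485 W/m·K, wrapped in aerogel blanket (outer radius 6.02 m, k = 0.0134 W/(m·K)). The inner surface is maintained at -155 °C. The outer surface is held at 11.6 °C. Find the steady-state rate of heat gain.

Q = 960 W

Treat each layer as a resistance in series:
  R_aluminium = (1/4.69 − 1/4.72)/(4πk) = 0.001355/(4π·194) = 5.559×10^-7 K/W
  R_cellular glass = (1/4.72 − 1/5.29)/(4πk) = 0.02283/(4π·0.0485) = 0.03746 K/W
  R_aerogel blanket = (1/5.29 − 1/6.02)/(4πk) = 0.02292/(4π·0.0134) = 0.1361 K/W
ΣR = 5.559×10^-7 + 0.03746 + 0.1361 = 0.1736 K/W
Q = ΔT/ΣR = (-155 °C − 11.6 °C)/0.1736 = -960 W
(Negative Q ⇒ heat flows inward; heat gain = 960 W.)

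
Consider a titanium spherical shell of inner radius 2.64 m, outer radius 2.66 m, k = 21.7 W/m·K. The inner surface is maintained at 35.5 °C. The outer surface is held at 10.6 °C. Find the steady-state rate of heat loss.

Q = 4πk·ΔT/(1/r₁ − 1/r₂) = 4π × 21.7 × 24.9 / (1/2.64 − 1/2.66) = 2.38×10^6 W

Q = 2380 kW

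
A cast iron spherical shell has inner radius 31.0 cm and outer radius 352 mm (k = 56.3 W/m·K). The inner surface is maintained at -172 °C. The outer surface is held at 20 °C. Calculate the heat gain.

Q = 353 kW

Q = 4πk·ΔT/(1/r₁ − 1/r₂) = 4π × 56.3 × 192 / (1/0.310 − 1/0.352) = 3.53×10^5 W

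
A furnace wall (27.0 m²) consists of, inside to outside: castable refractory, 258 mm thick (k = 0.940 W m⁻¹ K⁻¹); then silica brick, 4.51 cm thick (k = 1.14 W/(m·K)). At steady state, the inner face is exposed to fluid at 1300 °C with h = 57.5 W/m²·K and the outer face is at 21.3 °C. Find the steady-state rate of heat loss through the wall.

Q = 1.04×10^5 W

Treat each layer as a resistance in series:
  R_conv,in = 1/(hA) = 1/(57.5·27.0) = 6.441×10^-4 K/W
  R_castable refractory = L/(kA) = 0.258/(0.940·27.0) = 0.01017 K/W
  R_silica brick = L/(kA) = 0.0451/(1.14·27.0) = 0.001465 K/W
ΣR = 6.441×10^-4 + 0.01017 + 0.001465 = 0.01228 K/W
Q = ΔT/ΣR = (1300 °C − 21.3 °C)/0.01228 = 1.04×10^5 W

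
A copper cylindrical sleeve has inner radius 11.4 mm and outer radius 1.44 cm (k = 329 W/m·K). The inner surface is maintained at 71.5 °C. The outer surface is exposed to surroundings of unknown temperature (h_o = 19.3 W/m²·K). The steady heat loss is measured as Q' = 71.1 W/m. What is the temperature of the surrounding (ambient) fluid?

T_out = 30.8 °C

Sum the resistances:
  R'_copper = ln(0.0144/0.0114)/(2πk) = 0.2336/(2π·329) = 1.130×10^-4 m·K/W
  R'_conv,out = 1/(2πr h) = 1/(2π·0.0144·19.3) = 0.5727 m·K/W
ΣR = 0.5728 m·K/W
ΔT = Q'·ΣR = 71.1 × 0.5728 = 40.73 K
Heat flows outward, so T_out = T_in − ΔT = 71.5 − 40.73 = 30.8 °C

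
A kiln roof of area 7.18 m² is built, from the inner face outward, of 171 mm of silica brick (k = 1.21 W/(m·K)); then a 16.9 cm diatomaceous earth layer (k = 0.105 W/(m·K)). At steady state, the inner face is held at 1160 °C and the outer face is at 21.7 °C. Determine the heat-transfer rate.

Q = 4.67 kW

Series thermal resistances, inner to outer:
  R_silica brick = L/(kA) = 0.171/(1.21·7.18) = 0.01968 K/W
  R_diatomaceous earth = L/(kA) = 0.169/(0.105·7.18) = 0.2242 K/W
ΣR = 0.01968 + 0.2242 = 0.2439 K/W
Q = ΔT/ΣR = (1160 °C − 21.7 °C)/0.2439 = 4670 W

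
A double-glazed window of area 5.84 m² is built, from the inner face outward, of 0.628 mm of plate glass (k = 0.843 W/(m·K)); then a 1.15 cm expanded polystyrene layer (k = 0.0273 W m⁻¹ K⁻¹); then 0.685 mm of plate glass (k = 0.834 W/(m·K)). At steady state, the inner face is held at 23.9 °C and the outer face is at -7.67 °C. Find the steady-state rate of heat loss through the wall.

Series thermal resistances, inner to outer:
  R_plate glass = L/(kA) = 6.28×10^-4/(0.843·5.84) = 1.276×10^-4 K/W
  R_expanded polystyrene = L/(kA) = 0.0115/(0.0273·5.84) = 0.07213 K/W
  R_plate glass = L/(kA) = 6.85×10^-4/(0.834·5.84) = 1.406×10^-4 K/W
ΣR = 1.276×10^-4 + 0.07213 + 1.406×10^-4 = 0.07240 K/W
Q = ΔT/ΣR = (23.9 °C − -7.67 °C)/0.07240 = 436 W

Q = 436 W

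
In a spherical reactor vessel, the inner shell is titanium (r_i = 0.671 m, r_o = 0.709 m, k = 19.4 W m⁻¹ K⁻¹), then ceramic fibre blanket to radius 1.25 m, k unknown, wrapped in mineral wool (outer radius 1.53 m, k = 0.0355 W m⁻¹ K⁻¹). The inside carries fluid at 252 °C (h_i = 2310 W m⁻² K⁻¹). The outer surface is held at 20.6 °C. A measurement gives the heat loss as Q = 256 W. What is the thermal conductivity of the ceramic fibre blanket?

k = 0.0844 W/m·K

ΣR = ΔT/Q = |252 − 20.6|/256 = 0.9039 K/W
Known resistances:
  R_conv,in = 1/(4πr²h) = 1/(4π·0.671²·2310) = 7.651×10^-5 K/W
  R_titanium = (1/0.671 − 1/0.709)/(4πk) = 0.07988/(4π·19.4) = 3.276×10^-4 K/W
  R_mineral wool = (1/1.25 − 1/1.53)/(4πk) = 0.1464/(4π·0.0355) = 0.3282 K/W
R_ceramic fibre blanket = ΣR − ΣR_known = 0.9039 − 0.3286 = 0.5753 K/W
(1/r₁−1/r₂)/(4πk) = 0.5753 ⇒ k = 0.6104/(4π·0.5753) = 0.0844 W/m·K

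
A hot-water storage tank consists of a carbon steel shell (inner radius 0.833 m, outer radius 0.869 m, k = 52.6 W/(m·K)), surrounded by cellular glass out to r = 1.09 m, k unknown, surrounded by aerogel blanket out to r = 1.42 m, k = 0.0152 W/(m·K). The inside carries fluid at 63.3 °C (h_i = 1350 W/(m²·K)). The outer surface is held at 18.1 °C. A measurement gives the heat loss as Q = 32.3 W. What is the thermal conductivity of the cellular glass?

ΣR = ΔT/Q = |63.3 − 18.1|/32.3 = 1.399 K/W
Known resistances:
  R_conv,in = 1/(4πr²h) = 1/(4π·0.833²·1350) = 8.495×10^-5 K/W
  R_carbon steel = (1/0.833 − 1/0.869)/(4πk) = 0.04973/(4π·52.6) = 7.524×10^-5 K/W
  R_aerogel blanket = (1/1.09 − 1/1.42)/(4πk) = 0.2132/(4π·0.0152) = 1.116 K/W
R_cellular glass = ΣR − ΣR_known = 1.399 − 1.116 = 0.2830 K/W
(1/r₁−1/r₂)/(4πk) = 0.2830 ⇒ k = 0.2333/(4π·0.2830) = 0.0656 W/m·K

k = 0.0656 W/m·K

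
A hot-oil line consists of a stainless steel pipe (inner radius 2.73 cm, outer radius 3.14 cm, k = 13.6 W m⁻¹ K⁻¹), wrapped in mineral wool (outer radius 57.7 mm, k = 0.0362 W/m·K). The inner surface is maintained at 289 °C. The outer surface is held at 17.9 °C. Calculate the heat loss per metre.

Series thermal resistances, inner to outer:
  R'_stainless steel = ln(0.0314/0.0273)/(2πk) = 0.1399/(2π·13.6) = 0.001637 m·K/W
  R'_mineral wool = ln(0.0577/0.0314)/(2πk) = 0.6084/(2π·0.0362) = 2.675 m·K/W
ΣR = 0.001637 + 2.675 = 2.677 m·K/W
Q' = ΔT/ΣR = (289 °C − 17.9 °C)/2.677 = 101 W/m

Q' = 101 W/m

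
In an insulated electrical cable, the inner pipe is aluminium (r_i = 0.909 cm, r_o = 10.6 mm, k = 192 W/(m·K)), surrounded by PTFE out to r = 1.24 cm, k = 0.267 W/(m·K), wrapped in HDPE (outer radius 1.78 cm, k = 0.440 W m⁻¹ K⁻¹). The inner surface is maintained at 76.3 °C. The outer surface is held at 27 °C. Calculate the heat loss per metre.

Treat each layer as a resistance in series:
  R'_aluminium = ln(0.0106/0.00909)/(2πk) = 0.1537/(2π·192) = 1.274×10^-4 m·K/W
  R'_PTFE = ln(0.0124/0.0106)/(2πk) = 0.1568/(2π·0.267) = 0.09349 m·K/W
  R'_HDPE = ln(0.0178/0.0124)/(2πk) = 0.3615/(2π·0.440) = 0.1308 m·K/W
ΣR = 1.274×10^-4 + 0.09349 + 0.1308 = 0.2244 m·K/W
Q' = ΔT/ΣR = (76.3 °C − 27 °C)/0.2244 = 220 W/m

Q' = 220 W/m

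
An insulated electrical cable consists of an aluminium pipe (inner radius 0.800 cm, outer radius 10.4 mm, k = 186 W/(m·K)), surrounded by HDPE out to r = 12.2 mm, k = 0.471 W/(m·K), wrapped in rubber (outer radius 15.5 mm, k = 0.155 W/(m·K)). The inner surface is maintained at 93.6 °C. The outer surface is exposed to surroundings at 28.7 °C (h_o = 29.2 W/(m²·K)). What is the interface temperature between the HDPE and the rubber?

T = 88.2 °C

Series thermal resistances, inner to outer:
  R'_aluminium = ln(0.0104/0.00800)/(2πk) = 0.2624/(2π·186) = 2.245×10^-4 m·K/W
  R'_HDPE = ln(0.0122/0.0104)/(2πk) = 0.1596/(2π·0.471) = 0.05394 m·K/W
  R'_rubber = ln(0.0155/0.0122)/(2πk) = 0.2394/(2π·0.155) = 0.2458 m·K/W
  R'_conv,out = 1/(2πr h) = 1/(2π·0.0155·29.2) = 0.3516 m·K/W
ΣR = 2.245×10^-4 + 0.05394 + 0.2458 + 0.3516 = 0.6516 m·K/W
Q' = ΔT/ΣR = (93.6 °C − 28.7 °C)/0.6516 = 99.60 W/m
From the inner boundary to the HDPE/rubber interface, ΣR_partial = 0.05416 m·K/W.
T_interface = T_in − Q'·ΣR_partial = 93.6 °C − (99.60)(0.05416) = 88.2 °C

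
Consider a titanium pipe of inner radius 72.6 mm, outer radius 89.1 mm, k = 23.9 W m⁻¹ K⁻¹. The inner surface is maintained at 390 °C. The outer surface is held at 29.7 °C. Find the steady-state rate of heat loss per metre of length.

Q' = 2πk·ΔT/ln(r₂/r₁) = 2π × 23.9 × 360.3 / ln(0.0891/0.0726) = 2.64×10^5 W/m

Q' = 2.64×10^5 W/m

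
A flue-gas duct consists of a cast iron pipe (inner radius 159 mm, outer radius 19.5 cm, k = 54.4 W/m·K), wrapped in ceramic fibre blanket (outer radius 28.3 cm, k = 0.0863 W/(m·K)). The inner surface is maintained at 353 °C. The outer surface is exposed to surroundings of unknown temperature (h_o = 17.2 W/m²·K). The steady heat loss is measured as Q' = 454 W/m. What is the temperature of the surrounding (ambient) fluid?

Series resistances:
  R'_cast iron = ln(0.195/0.159)/(2πk) = 0.2041/(2π·54.4) = 5.971×10^-4 m·K/W
  R'_ceramic fibre blanket = ln(0.283/0.195)/(2πk) = 0.3724/(2π·0.0863) = 0.6869 m·K/W
  R'_conv,out = 1/(2πr h) = 1/(2π·0.283·17.2) = 0.03270 m·K/W
ΣR = 0.7202 m·K/W
ΔT = Q'·ΣR = 454 × 0.7202 = 327.0 K
Heat flows outward, so T_out = T_in − ΔT = 353 − 327.0 = 26.0 °C

T_out = 26.0 °C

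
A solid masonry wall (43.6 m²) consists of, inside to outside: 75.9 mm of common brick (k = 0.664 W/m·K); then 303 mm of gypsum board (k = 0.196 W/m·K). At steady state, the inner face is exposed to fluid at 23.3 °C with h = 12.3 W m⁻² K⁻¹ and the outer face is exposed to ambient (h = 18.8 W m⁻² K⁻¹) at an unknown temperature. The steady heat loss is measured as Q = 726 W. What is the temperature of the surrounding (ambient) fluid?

Series resistances:
  R_conv,in = 1/(hA) = 1/(12.3·43.6) = 0.001865 K/W
  R_common brick = L/(kA) = 0.0759/(0.664·43.6) = 0.002622 K/W
  R_gypsum board = L/(kA) = 0.303/(0.196·43.6) = 0.03546 K/W
  R_conv,out = 1/(hA) = 1/(18.8·43.6) = 0.001220 K/W
ΣR = 0.04116 K/W
ΔT = Q·ΣR = 726 × 0.04116 = 29.88 K
Heat flows outward, so T_out = T_in − ΔT = 23.3 − 29.88 = -6.58 °C

T_out = -6.58 °C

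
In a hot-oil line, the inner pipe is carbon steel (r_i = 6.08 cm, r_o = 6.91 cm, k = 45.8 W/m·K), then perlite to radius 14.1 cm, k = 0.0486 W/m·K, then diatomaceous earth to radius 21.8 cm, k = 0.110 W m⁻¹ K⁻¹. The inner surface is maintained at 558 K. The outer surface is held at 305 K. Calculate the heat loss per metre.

Resistance network (inner→outer):
  R'_carbon steel = ln(0.0691/0.0608)/(2πk) = 0.1280/(2π·45.8) = 4.447×10^-4 m·K/W
  R'_perlite = ln(0.141/0.0691)/(2πk) = 0.7132/(2π·0.0486) = 2.336 m·K/W
  R'_diatomaceous earth = ln(0.218/0.141)/(2πk) = 0.4357/(2π·0.110) = 0.6304 m·K/W
ΣR = 4.447×10^-4 + 2.336 + 0.6304 = 2.967 m·K/W
Q' = ΔT/ΣR = (558 K − 305 K)/2.967 = 85.3 W/m

Q' = 85.3 W/m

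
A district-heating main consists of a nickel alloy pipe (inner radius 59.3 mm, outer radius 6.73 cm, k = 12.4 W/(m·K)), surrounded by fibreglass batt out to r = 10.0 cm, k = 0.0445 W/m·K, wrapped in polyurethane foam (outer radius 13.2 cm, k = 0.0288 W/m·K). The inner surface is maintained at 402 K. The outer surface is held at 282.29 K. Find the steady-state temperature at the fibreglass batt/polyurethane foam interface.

T = 344.5 K

Resistance network (inner→outer):
  R'_nickel alloy = ln(0.0673/0.0593)/(2πk) = 0.1266/(2π·12.4) = 0.001624 m·K/W
  R'_fibreglass batt = ln(0.100/0.0673)/(2πk) = 0.3960/(2π·0.0445) = 1.416 m·K/W
  R'_polyurethane foam = ln(0.132/0.100)/(2πk) = 0.2776/(2π·0.0288) = 1.534 m·K/W
ΣR = 0.001624 + 1.416 + 1.534 = 2.952 m·K/W
Q' = ΔT/ΣR = (402 K − 282.29 K)/2.952 = 40.55 W/m
From the inner boundary to the fibreglass batt/polyurethane foam interface, ΣR_partial = 1.418 m·K/W.
T_interface = T_in − Q'·ΣR_partial = 402 K − (40.55)(1.418) = 344.5 K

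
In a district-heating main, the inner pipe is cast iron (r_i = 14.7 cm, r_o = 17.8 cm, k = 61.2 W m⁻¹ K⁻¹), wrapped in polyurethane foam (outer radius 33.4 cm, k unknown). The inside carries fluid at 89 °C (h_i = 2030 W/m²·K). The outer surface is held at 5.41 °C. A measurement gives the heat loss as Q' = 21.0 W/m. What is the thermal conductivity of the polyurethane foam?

k = 0.0252 W/m·K

ΣR = ΔT/Q' = |89 − 5.41|/21.0 = 3.980 m·K/W
Known resistances:
  R'_conv,in = 1/(2πr h) = 1/(2π·0.147·2030) = 5.333×10^-4 m·K/W
  R'_cast iron = ln(0.178/0.147)/(2πk) = 0.1914/(2π·61.2) = 4.976×10^-4 m·K/W
R_polyurethane foam = ΣR − ΣR_known = 3.980 − 0.001031 = 3.979 m·K/W
ln(r₂/r₁)/(2πk) = 3.979 ⇒ k = 0.6294/(2π·3.979) = 0.0252 W/m·K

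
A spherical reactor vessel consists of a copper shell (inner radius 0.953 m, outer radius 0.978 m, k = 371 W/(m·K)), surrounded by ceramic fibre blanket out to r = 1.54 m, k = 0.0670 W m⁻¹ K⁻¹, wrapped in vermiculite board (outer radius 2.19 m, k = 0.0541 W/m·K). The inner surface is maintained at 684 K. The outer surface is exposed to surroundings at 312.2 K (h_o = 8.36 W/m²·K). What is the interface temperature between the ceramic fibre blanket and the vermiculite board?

T = 458 K

Resistance network (inner→outer):
  R_copper = (1/0.953 − 1/0.978)/(4πk) = 0.02682/(4π·371) = 5.753×10^-6 K/W
  R_ceramic fibre blanket = (1/0.978 − 1/1.54)/(4πk) = 0.3731/(4π·0.0670) = 0.4432 K/W
  R_vermiculite board = (1/1.54 − 1/2.19)/(4πk) = 0.1927/(4π·0.0541) = 0.2835 K/W
  R_conv,out = 1/(4πr²h) = 1/(4π·2.19²·8.36) = 0.001985 K/W
ΣR = 5.753×10^-6 + 0.4432 + 0.2835 + 0.001985 = 0.7287 K/W
Q = ΔT/ΣR = (684 K − 312.2 K)/0.7287 = 510.2 W
From the inner boundary to the ceramic fibre blanket/vermiculite board interface, ΣR_partial = 0.4432 K/W.
T_interface = T_in − Q·ΣR_partial = 684 K − (510.2)(0.4432) = 458 K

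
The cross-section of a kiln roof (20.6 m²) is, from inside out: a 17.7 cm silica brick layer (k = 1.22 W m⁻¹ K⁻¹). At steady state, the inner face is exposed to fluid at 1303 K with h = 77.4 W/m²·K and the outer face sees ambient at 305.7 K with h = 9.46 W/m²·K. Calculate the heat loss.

Q = 77.9 kW

Resistance network (inner→outer):
  R_conv,in = 1/(hA) = 1/(77.4·20.6) = 6.272×10^-4 K/W
  R_silica brick = L/(kA) = 0.177/(1.22·20.6) = 0.007043 K/W
  R_conv,out = 1/(hA) = 1/(9.46·20.6) = 0.005131 K/W
ΣR = 6.272×10^-4 + 0.007043 + 0.005131 = 0.01280 K/W
Q = ΔT/ΣR = (1303 K − 305.7 K)/0.01280 = 77900 W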